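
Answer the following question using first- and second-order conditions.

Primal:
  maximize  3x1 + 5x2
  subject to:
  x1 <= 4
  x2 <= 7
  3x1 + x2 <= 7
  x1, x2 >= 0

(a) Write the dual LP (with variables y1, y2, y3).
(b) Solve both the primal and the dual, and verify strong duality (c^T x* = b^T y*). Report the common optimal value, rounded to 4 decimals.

The standard primal-dual pair for 'max c^T x s.t. A x <= b, x >= 0' is:
  Dual:  min b^T y  s.t.  A^T y >= c,  y >= 0.

So the dual LP is:
  minimize  4y1 + 7y2 + 7y3
  subject to:
    y1 + 3y3 >= 3
    y2 + y3 >= 5
    y1, y2, y3 >= 0

Solving the primal: x* = (0, 7).
  primal value c^T x* = 35.
Solving the dual: y* = (0, 4, 1).
  dual value b^T y* = 35.
Strong duality: c^T x* = b^T y*. Confirmed.

35


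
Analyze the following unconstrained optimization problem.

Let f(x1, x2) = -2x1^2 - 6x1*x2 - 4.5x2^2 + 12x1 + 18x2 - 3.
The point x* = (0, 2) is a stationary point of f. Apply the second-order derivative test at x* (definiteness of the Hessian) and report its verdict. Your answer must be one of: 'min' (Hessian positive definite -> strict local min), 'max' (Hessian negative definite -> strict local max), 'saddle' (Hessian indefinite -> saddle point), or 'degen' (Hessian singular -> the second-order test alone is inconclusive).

Compute the Hessian H = grad^2 f:
  H = [[-4, -6], [-6, -9]]
Verify stationarity: grad f(x*) = H x* + g = (0, 0).
Eigenvalues of H: -13, 0.
H has a zero eigenvalue (singular; negative semidefinite but not definite), so H is neither positive definite, negative definite, nor indefinite. The second-order test alone is inconclusive -> degen.
(Indeed, f is constant along the null direction of H through x*, so x* is not a strict local extremum.)

degen


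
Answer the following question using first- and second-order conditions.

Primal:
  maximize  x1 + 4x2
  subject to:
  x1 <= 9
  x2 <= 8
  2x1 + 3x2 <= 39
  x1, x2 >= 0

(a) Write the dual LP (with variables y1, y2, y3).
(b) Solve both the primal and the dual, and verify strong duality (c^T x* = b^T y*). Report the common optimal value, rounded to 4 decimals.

The standard primal-dual pair for 'max c^T x s.t. A x <= b, x >= 0' is:
  Dual:  min b^T y  s.t.  A^T y >= c,  y >= 0.

So the dual LP is:
  minimize  9y1 + 8y2 + 39y3
  subject to:
    y1 + 2y3 >= 1
    y2 + 3y3 >= 4
    y1, y2, y3 >= 0

Solving the primal: x* = (7.5, 8).
  primal value c^T x* = 39.5.
Solving the dual: y* = (0, 2.5, 0.5).
  dual value b^T y* = 39.5.
Strong duality: c^T x* = b^T y*. Confirmed.

39.5


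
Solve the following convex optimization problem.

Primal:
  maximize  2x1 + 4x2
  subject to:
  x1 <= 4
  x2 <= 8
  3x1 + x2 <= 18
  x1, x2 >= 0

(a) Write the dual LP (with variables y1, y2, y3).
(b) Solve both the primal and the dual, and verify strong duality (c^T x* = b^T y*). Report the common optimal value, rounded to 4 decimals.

The standard primal-dual pair for 'max c^T x s.t. A x <= b, x >= 0' is:
  Dual:  min b^T y  s.t.  A^T y >= c,  y >= 0.

So the dual LP is:
  minimize  4y1 + 8y2 + 18y3
  subject to:
    y1 + 3y3 >= 2
    y2 + y3 >= 4
    y1, y2, y3 >= 0

Solving the primal: x* = (3.3333, 8).
  primal value c^T x* = 38.6667.
Solving the dual: y* = (0, 3.3333, 0.6667).
  dual value b^T y* = 38.6667.
Strong duality: c^T x* = b^T y*. Confirmed.

38.6667


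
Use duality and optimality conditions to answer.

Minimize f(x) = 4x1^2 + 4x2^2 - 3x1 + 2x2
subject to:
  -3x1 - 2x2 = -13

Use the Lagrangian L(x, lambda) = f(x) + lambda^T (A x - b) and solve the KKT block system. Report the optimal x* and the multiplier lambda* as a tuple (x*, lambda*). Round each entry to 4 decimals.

Form the Lagrangian:
  L(x, lambda) = (1/2) x^T Q x + c^T x + lambda^T (A x - b)
Stationarity (grad_x L = 0): Q x + c + A^T lambda = 0.
Primal feasibility: A x = b.

This gives the KKT block system:
  [ Q   A^T ] [ x     ]   [-c ]
  [ A    0  ] [ lambda ] = [ b ]

Solving the linear system:
  x*      = (3.2308, 1.6538)
  lambda* = (7.6154)
  f(x*)   = 46.3077

x* = (3.2308, 1.6538), lambda* = (7.6154)


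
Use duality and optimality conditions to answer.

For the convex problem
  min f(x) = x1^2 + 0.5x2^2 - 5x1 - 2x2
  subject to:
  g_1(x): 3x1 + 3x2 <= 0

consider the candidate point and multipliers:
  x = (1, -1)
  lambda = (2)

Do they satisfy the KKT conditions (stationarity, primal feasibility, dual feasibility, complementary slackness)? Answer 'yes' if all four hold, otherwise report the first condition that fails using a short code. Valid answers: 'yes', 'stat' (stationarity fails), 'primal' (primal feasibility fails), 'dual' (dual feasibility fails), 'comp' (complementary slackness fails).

Gradient of f: grad f(x) = Q x + c = (-3, -3)
Constraint values g_i(x) = a_i^T x - b_i:
  g_1((1, -1)) = 0
Stationarity residual: grad f(x) + sum_i lambda_i a_i = (3, 3)
  -> stationarity FAILS
Primal feasibility (all g_i <= 0): OK
Dual feasibility (all lambda_i >= 0): OK
Complementary slackness (lambda_i * g_i(x) = 0 for all i): OK

Verdict: the first failing condition is stationarity -> stat.

stat


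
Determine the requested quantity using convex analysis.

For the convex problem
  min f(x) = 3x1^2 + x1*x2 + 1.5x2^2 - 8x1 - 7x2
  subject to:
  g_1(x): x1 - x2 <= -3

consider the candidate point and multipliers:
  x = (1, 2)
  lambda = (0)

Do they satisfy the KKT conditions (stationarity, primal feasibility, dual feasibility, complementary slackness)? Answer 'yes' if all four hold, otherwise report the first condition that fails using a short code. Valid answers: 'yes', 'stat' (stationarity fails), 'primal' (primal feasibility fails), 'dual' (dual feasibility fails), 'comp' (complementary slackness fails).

Gradient of f: grad f(x) = Q x + c = (0, 0)
Constraint values g_i(x) = a_i^T x - b_i:
  g_1((1, 2)) = 2
Stationarity residual: grad f(x) + sum_i lambda_i a_i = (0, 0)
  -> stationarity OK
Primal feasibility (all g_i <= 0): FAILS
Dual feasibility (all lambda_i >= 0): OK
Complementary slackness (lambda_i * g_i(x) = 0 for all i): OK

Verdict: the first failing condition is primal_feasibility -> primal.

primal


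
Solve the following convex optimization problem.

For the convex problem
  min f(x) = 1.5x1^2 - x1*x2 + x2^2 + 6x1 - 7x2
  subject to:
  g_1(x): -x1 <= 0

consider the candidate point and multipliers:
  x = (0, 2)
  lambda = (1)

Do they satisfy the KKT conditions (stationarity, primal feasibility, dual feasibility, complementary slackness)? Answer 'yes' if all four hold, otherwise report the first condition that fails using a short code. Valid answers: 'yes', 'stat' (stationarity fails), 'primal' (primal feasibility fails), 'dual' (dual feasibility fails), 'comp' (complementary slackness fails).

Gradient of f: grad f(x) = Q x + c = (4, -3)
Constraint values g_i(x) = a_i^T x - b_i:
  g_1((0, 2)) = 0
Stationarity residual: grad f(x) + sum_i lambda_i a_i = (3, -3)
  -> stationarity FAILS
Primal feasibility (all g_i <= 0): OK
Dual feasibility (all lambda_i >= 0): OK
Complementary slackness (lambda_i * g_i(x) = 0 for all i): OK

Verdict: the first failing condition is stationarity -> stat.

stat


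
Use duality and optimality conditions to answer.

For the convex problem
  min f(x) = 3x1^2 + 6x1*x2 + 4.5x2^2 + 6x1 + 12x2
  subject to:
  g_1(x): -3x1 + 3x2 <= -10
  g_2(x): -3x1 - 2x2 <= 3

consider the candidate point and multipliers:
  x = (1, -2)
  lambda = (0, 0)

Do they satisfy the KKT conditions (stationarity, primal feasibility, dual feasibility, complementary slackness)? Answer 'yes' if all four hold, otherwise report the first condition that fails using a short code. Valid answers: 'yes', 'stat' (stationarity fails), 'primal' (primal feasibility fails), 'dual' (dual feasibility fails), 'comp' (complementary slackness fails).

Gradient of f: grad f(x) = Q x + c = (0, 0)
Constraint values g_i(x) = a_i^T x - b_i:
  g_1((1, -2)) = 1
  g_2((1, -2)) = -2
Stationarity residual: grad f(x) + sum_i lambda_i a_i = (0, 0)
  -> stationarity OK
Primal feasibility (all g_i <= 0): FAILS
Dual feasibility (all lambda_i >= 0): OK
Complementary slackness (lambda_i * g_i(x) = 0 for all i): OK

Verdict: the first failing condition is primal_feasibility -> primal.

primal


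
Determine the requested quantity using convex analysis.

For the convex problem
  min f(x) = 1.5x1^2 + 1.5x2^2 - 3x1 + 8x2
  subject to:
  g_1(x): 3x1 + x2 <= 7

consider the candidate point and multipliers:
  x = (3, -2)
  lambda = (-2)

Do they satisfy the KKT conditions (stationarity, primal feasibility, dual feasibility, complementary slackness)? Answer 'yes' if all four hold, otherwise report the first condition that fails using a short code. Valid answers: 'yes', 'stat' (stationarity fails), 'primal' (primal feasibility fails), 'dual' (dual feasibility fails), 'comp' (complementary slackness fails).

Gradient of f: grad f(x) = Q x + c = (6, 2)
Constraint values g_i(x) = a_i^T x - b_i:
  g_1((3, -2)) = 0
Stationarity residual: grad f(x) + sum_i lambda_i a_i = (0, 0)
  -> stationarity OK
Primal feasibility (all g_i <= 0): OK
Dual feasibility (all lambda_i >= 0): FAILS
Complementary slackness (lambda_i * g_i(x) = 0 for all i): OK

Verdict: the first failing condition is dual_feasibility -> dual.

dual


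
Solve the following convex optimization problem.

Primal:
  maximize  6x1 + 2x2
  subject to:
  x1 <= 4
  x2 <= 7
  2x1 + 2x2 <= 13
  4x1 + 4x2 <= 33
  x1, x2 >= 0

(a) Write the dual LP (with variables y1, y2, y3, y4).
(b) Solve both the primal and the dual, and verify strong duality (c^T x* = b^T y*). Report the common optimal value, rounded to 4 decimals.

The standard primal-dual pair for 'max c^T x s.t. A x <= b, x >= 0' is:
  Dual:  min b^T y  s.t.  A^T y >= c,  y >= 0.

So the dual LP is:
  minimize  4y1 + 7y2 + 13y3 + 33y4
  subject to:
    y1 + 2y3 + 4y4 >= 6
    y2 + 2y3 + 4y4 >= 2
    y1, y2, y3, y4 >= 0

Solving the primal: x* = (4, 2.5).
  primal value c^T x* = 29.
Solving the dual: y* = (4, 0, 1, 0).
  dual value b^T y* = 29.
Strong duality: c^T x* = b^T y*. Confirmed.

29


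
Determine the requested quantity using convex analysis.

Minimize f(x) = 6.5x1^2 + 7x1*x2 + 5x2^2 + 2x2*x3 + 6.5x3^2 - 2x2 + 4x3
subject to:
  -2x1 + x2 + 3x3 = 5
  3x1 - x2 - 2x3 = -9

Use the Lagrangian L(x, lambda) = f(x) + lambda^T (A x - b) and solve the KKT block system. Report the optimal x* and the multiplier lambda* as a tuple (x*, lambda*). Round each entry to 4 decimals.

Form the Lagrangian:
  L(x, lambda) = (1/2) x^T Q x + c^T x + lambda^T (A x - b)
Stationarity (grad_x L = 0): Q x + c + A^T lambda = 0.
Primal feasibility: A x = b.

This gives the KKT block system:
  [ Q   A^T ] [ x     ]   [-c ]
  [ A    0  ] [ lambda ] = [ b ]

Solving the linear system:
  x*      = (-2.862, 2.6902, -1.138)
  lambda* = (10.5982, 13.1902)
  f(x*)   = 27.8942

x* = (-2.862, 2.6902, -1.138), lambda* = (10.5982, 13.1902)


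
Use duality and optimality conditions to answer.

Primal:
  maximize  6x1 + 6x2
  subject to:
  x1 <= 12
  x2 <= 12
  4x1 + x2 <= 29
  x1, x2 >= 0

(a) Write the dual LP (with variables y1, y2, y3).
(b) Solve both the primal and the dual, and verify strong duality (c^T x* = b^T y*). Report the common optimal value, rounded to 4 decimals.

The standard primal-dual pair for 'max c^T x s.t. A x <= b, x >= 0' is:
  Dual:  min b^T y  s.t.  A^T y >= c,  y >= 0.

So the dual LP is:
  minimize  12y1 + 12y2 + 29y3
  subject to:
    y1 + 4y3 >= 6
    y2 + y3 >= 6
    y1, y2, y3 >= 0

Solving the primal: x* = (4.25, 12).
  primal value c^T x* = 97.5.
Solving the dual: y* = (0, 4.5, 1.5).
  dual value b^T y* = 97.5.
Strong duality: c^T x* = b^T y*. Confirmed.

97.5


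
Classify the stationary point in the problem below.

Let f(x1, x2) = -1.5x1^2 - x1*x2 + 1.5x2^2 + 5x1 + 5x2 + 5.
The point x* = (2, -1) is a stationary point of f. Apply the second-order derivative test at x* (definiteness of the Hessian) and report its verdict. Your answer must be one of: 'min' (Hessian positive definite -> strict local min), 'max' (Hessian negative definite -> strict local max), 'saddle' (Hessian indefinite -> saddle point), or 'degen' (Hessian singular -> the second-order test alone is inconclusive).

Compute the Hessian H = grad^2 f:
  H = [[-3, -1], [-1, 3]]
Verify stationarity: grad f(x*) = H x* + g = (0, 0).
Eigenvalues of H: -3.1623, 3.1623.
Eigenvalues have mixed signs, so H is indefinite -> x* is a saddle point.

saddle


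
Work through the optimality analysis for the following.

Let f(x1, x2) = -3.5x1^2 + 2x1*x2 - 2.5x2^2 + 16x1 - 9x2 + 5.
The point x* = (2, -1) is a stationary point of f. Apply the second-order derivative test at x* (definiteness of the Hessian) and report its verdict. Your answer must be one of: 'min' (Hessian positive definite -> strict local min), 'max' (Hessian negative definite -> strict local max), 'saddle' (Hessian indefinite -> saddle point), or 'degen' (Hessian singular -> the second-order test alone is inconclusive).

Compute the Hessian H = grad^2 f:
  H = [[-7, 2], [2, -5]]
Verify stationarity: grad f(x*) = H x* + g = (0, 0).
Eigenvalues of H: -8.2361, -3.7639.
Both eigenvalues < 0, so H is negative definite -> x* is a strict local max.

max


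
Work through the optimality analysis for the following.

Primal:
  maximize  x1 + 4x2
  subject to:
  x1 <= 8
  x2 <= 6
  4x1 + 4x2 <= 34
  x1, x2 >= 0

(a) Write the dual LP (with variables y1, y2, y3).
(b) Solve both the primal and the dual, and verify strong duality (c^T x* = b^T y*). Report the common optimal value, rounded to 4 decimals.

The standard primal-dual pair for 'max c^T x s.t. A x <= b, x >= 0' is:
  Dual:  min b^T y  s.t.  A^T y >= c,  y >= 0.

So the dual LP is:
  minimize  8y1 + 6y2 + 34y3
  subject to:
    y1 + 4y3 >= 1
    y2 + 4y3 >= 4
    y1, y2, y3 >= 0

Solving the primal: x* = (2.5, 6).
  primal value c^T x* = 26.5.
Solving the dual: y* = (0, 3, 0.25).
  dual value b^T y* = 26.5.
Strong duality: c^T x* = b^T y*. Confirmed.

26.5


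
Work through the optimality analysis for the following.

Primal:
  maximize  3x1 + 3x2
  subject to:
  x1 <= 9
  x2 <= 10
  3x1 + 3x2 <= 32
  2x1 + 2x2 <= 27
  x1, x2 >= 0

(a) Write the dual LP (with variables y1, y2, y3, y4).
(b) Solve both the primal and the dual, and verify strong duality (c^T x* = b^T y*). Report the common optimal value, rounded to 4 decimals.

The standard primal-dual pair for 'max c^T x s.t. A x <= b, x >= 0' is:
  Dual:  min b^T y  s.t.  A^T y >= c,  y >= 0.

So the dual LP is:
  minimize  9y1 + 10y2 + 32y3 + 27y4
  subject to:
    y1 + 3y3 + 2y4 >= 3
    y2 + 3y3 + 2y4 >= 3
    y1, y2, y3, y4 >= 0

Solving the primal: x* = (0.6667, 10).
  primal value c^T x* = 32.
Solving the dual: y* = (0, 0, 1, 0).
  dual value b^T y* = 32.
Strong duality: c^T x* = b^T y*. Confirmed.

32


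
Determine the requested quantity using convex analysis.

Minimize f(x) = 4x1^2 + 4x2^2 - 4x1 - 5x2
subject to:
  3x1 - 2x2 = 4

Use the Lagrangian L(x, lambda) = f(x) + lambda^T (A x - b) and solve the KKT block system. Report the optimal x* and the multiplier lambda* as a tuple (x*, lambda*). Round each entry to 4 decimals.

Form the Lagrangian:
  L(x, lambda) = (1/2) x^T Q x + c^T x + lambda^T (A x - b)
Stationarity (grad_x L = 0): Q x + c + A^T lambda = 0.
Primal feasibility: A x = b.

This gives the KKT block system:
  [ Q   A^T ] [ x     ]   [-c ]
  [ A    0  ] [ lambda ] = [ b ]

Solving the linear system:
  x*      = (1.3654, 0.0481)
  lambda* = (-2.3077)
  f(x*)   = 1.7644

x* = (1.3654, 0.0481), lambda* = (-2.3077)


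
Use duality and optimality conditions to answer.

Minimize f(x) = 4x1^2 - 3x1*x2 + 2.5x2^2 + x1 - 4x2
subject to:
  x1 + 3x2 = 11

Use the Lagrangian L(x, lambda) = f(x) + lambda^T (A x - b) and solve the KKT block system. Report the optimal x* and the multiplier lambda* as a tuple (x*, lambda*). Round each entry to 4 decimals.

Form the Lagrangian:
  L(x, lambda) = (1/2) x^T Q x + c^T x + lambda^T (A x - b)
Stationarity (grad_x L = 0): Q x + c + A^T lambda = 0.
Primal feasibility: A x = b.

This gives the KKT block system:
  [ Q   A^T ] [ x     ]   [-c ]
  [ A    0  ] [ lambda ] = [ b ]

Solving the linear system:
  x*      = (1.4, 3.2)
  lambda* = (-2.6)
  f(x*)   = 8.6

x* = (1.4, 3.2), lambda* = (-2.6)


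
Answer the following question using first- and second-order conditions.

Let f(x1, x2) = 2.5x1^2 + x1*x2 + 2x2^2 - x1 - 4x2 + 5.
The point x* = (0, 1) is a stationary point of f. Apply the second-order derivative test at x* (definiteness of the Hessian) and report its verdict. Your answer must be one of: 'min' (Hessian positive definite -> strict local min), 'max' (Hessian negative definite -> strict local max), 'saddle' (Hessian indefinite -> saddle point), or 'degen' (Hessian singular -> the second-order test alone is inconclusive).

Compute the Hessian H = grad^2 f:
  H = [[5, 1], [1, 4]]
Verify stationarity: grad f(x*) = H x* + g = (0, 0).
Eigenvalues of H: 3.382, 5.618.
Both eigenvalues > 0, so H is positive definite -> x* is a strict local min.

min


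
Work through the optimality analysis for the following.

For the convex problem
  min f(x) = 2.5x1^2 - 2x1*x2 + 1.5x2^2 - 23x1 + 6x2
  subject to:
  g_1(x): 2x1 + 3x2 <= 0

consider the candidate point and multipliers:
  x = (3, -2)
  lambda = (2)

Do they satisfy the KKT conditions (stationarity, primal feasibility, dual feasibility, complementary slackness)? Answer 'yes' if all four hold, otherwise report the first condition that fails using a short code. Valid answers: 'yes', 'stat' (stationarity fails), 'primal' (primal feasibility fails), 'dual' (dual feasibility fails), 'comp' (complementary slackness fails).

Gradient of f: grad f(x) = Q x + c = (-4, -6)
Constraint values g_i(x) = a_i^T x - b_i:
  g_1((3, -2)) = 0
Stationarity residual: grad f(x) + sum_i lambda_i a_i = (0, 0)
  -> stationarity OK
Primal feasibility (all g_i <= 0): OK
Dual feasibility (all lambda_i >= 0): OK
Complementary slackness (lambda_i * g_i(x) = 0 for all i): OK

Verdict: yes, KKT holds.

yes


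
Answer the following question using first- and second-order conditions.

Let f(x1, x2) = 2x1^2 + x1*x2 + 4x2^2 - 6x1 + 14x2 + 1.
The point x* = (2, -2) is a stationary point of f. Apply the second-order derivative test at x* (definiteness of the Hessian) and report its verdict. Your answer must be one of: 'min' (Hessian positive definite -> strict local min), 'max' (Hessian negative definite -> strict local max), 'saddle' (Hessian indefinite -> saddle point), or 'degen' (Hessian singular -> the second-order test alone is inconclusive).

Compute the Hessian H = grad^2 f:
  H = [[4, 1], [1, 8]]
Verify stationarity: grad f(x*) = H x* + g = (0, 0).
Eigenvalues of H: 3.7639, 8.2361.
Both eigenvalues > 0, so H is positive definite -> x* is a strict local min.

min


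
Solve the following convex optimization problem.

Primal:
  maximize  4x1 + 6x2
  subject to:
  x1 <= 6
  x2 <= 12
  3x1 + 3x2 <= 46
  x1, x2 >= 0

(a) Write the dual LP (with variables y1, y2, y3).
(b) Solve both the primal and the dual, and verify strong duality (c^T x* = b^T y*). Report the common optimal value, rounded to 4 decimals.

The standard primal-dual pair for 'max c^T x s.t. A x <= b, x >= 0' is:
  Dual:  min b^T y  s.t.  A^T y >= c,  y >= 0.

So the dual LP is:
  minimize  6y1 + 12y2 + 46y3
  subject to:
    y1 + 3y3 >= 4
    y2 + 3y3 >= 6
    y1, y2, y3 >= 0

Solving the primal: x* = (3.3333, 12).
  primal value c^T x* = 85.3333.
Solving the dual: y* = (0, 2, 1.3333).
  dual value b^T y* = 85.3333.
Strong duality: c^T x* = b^T y*. Confirmed.

85.3333


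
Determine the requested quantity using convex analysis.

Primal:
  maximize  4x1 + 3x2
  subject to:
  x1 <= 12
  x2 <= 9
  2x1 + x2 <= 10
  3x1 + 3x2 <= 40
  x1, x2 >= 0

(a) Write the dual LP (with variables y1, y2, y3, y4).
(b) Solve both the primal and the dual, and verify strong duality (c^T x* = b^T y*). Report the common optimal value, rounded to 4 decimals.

The standard primal-dual pair for 'max c^T x s.t. A x <= b, x >= 0' is:
  Dual:  min b^T y  s.t.  A^T y >= c,  y >= 0.

So the dual LP is:
  minimize  12y1 + 9y2 + 10y3 + 40y4
  subject to:
    y1 + 2y3 + 3y4 >= 4
    y2 + y3 + 3y4 >= 3
    y1, y2, y3, y4 >= 0

Solving the primal: x* = (0.5, 9).
  primal value c^T x* = 29.
Solving the dual: y* = (0, 1, 2, 0).
  dual value b^T y* = 29.
Strong duality: c^T x* = b^T y*. Confirmed.

29


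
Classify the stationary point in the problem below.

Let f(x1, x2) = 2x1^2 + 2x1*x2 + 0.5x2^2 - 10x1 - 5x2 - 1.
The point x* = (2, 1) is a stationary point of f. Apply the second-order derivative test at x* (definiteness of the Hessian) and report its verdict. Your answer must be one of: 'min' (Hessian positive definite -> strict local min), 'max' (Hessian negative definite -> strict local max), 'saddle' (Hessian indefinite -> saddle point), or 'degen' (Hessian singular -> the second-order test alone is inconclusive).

Compute the Hessian H = grad^2 f:
  H = [[4, 2], [2, 1]]
Verify stationarity: grad f(x*) = H x* + g = (0, 0).
Eigenvalues of H: 0, 5.
H has a zero eigenvalue (singular; positive semidefinite but not definite), so H is neither positive definite, negative definite, nor indefinite. The second-order test alone is inconclusive -> degen.
(Indeed, f is constant along the null direction of H through x*, so x* is not a strict local extremum.)

degen


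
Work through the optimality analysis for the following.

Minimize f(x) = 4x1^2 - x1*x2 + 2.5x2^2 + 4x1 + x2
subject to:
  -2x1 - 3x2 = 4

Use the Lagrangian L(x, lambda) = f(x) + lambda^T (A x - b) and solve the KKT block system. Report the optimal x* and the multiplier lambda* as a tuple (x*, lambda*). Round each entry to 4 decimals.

Form the Lagrangian:
  L(x, lambda) = (1/2) x^T Q x + c^T x + lambda^T (A x - b)
Stationarity (grad_x L = 0): Q x + c + A^T lambda = 0.
Primal feasibility: A x = b.

This gives the KKT block system:
  [ Q   A^T ] [ x     ]   [-c ]
  [ A    0  ] [ lambda ] = [ b ]

Solving the linear system:
  x*      = (-0.7885, -0.8077)
  lambda* = (-0.75)
  f(x*)   = -0.4808

x* = (-0.7885, -0.8077), lambda* = (-0.75)


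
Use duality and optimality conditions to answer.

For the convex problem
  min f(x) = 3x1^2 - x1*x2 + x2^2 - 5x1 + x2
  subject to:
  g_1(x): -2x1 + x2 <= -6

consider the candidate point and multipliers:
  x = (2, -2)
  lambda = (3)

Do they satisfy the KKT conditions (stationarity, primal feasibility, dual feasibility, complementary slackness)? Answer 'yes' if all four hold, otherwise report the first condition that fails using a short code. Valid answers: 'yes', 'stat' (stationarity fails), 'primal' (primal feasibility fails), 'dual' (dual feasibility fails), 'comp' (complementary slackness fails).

Gradient of f: grad f(x) = Q x + c = (9, -5)
Constraint values g_i(x) = a_i^T x - b_i:
  g_1((2, -2)) = 0
Stationarity residual: grad f(x) + sum_i lambda_i a_i = (3, -2)
  -> stationarity FAILS
Primal feasibility (all g_i <= 0): OK
Dual feasibility (all lambda_i >= 0): OK
Complementary slackness (lambda_i * g_i(x) = 0 for all i): OK

Verdict: the first failing condition is stationarity -> stat.

stat


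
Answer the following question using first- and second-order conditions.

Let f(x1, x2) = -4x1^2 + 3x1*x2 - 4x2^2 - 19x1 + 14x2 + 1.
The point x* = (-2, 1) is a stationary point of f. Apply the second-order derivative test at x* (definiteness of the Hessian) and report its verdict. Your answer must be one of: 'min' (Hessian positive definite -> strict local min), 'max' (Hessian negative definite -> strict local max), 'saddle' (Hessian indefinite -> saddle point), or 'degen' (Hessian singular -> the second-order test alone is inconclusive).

Compute the Hessian H = grad^2 f:
  H = [[-8, 3], [3, -8]]
Verify stationarity: grad f(x*) = H x* + g = (0, 0).
Eigenvalues of H: -11, -5.
Both eigenvalues < 0, so H is negative definite -> x* is a strict local max.

max


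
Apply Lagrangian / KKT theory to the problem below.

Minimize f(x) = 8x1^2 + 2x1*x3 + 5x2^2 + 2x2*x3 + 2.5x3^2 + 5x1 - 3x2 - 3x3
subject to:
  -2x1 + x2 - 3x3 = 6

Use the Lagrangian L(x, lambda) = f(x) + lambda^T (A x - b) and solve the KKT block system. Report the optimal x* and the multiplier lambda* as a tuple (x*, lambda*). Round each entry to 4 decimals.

Form the Lagrangian:
  L(x, lambda) = (1/2) x^T Q x + c^T x + lambda^T (A x - b)
Stationarity (grad_x L = 0): Q x + c + A^T lambda = 0.
Primal feasibility: A x = b.

This gives the KKT block system:
  [ Q   A^T ] [ x     ]   [-c ]
  [ A    0  ] [ lambda ] = [ b ]

Solving the linear system:
  x*      = (-0.5214, 0.8753, -1.3606)
  lambda* = (-3.0318)
  f(x*)   = 8.5199

x* = (-0.5214, 0.8753, -1.3606), lambda* = (-3.0318)


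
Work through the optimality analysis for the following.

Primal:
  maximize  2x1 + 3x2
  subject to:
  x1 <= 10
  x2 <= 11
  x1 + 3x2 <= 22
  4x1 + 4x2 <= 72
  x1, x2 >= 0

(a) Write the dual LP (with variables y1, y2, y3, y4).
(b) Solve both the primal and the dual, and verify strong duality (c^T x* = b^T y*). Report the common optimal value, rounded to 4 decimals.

The standard primal-dual pair for 'max c^T x s.t. A x <= b, x >= 0' is:
  Dual:  min b^T y  s.t.  A^T y >= c,  y >= 0.

So the dual LP is:
  minimize  10y1 + 11y2 + 22y3 + 72y4
  subject to:
    y1 + y3 + 4y4 >= 2
    y2 + 3y3 + 4y4 >= 3
    y1, y2, y3, y4 >= 0

Solving the primal: x* = (10, 4).
  primal value c^T x* = 32.
Solving the dual: y* = (1, 0, 1, 0).
  dual value b^T y* = 32.
Strong duality: c^T x* = b^T y*. Confirmed.

32


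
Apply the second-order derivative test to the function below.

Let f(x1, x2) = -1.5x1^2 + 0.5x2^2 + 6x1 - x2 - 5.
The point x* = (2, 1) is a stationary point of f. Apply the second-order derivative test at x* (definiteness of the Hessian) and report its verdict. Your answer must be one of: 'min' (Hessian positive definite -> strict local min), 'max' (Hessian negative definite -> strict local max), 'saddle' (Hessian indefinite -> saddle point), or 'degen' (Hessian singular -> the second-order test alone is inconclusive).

Compute the Hessian H = grad^2 f:
  H = [[-3, 0], [0, 1]]
Verify stationarity: grad f(x*) = H x* + g = (0, 0).
Eigenvalues of H: -3, 1.
Eigenvalues have mixed signs, so H is indefinite -> x* is a saddle point.

saddle


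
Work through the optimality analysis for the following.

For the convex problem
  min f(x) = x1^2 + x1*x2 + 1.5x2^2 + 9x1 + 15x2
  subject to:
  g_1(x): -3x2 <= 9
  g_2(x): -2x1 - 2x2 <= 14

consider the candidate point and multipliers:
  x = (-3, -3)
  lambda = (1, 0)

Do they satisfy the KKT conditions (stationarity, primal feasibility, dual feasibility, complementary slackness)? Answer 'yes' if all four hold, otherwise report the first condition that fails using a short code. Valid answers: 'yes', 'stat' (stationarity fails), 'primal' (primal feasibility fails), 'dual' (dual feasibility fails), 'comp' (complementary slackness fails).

Gradient of f: grad f(x) = Q x + c = (0, 3)
Constraint values g_i(x) = a_i^T x - b_i:
  g_1((-3, -3)) = 0
  g_2((-3, -3)) = -2
Stationarity residual: grad f(x) + sum_i lambda_i a_i = (0, 0)
  -> stationarity OK
Primal feasibility (all g_i <= 0): OK
Dual feasibility (all lambda_i >= 0): OK
Complementary slackness (lambda_i * g_i(x) = 0 for all i): OK

Verdict: yes, KKT holds.

yes


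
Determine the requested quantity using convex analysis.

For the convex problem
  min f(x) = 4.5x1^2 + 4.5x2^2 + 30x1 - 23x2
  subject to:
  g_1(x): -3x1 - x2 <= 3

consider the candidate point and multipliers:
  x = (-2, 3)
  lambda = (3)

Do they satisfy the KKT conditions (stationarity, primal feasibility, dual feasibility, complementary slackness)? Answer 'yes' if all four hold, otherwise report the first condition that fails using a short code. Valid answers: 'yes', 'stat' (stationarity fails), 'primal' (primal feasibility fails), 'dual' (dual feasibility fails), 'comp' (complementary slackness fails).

Gradient of f: grad f(x) = Q x + c = (12, 4)
Constraint values g_i(x) = a_i^T x - b_i:
  g_1((-2, 3)) = 0
Stationarity residual: grad f(x) + sum_i lambda_i a_i = (3, 1)
  -> stationarity FAILS
Primal feasibility (all g_i <= 0): OK
Dual feasibility (all lambda_i >= 0): OK
Complementary slackness (lambda_i * g_i(x) = 0 for all i): OK

Verdict: the first failing condition is stationarity -> stat.

stat


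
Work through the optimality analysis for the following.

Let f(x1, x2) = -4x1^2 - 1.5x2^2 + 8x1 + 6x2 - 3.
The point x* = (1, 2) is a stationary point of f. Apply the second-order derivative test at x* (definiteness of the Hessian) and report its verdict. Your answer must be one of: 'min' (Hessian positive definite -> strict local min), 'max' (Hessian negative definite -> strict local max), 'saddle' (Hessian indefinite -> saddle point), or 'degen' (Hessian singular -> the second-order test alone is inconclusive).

Compute the Hessian H = grad^2 f:
  H = [[-8, 0], [0, -3]]
Verify stationarity: grad f(x*) = H x* + g = (0, 0).
Eigenvalues of H: -8, -3.
Both eigenvalues < 0, so H is negative definite -> x* is a strict local max.

max


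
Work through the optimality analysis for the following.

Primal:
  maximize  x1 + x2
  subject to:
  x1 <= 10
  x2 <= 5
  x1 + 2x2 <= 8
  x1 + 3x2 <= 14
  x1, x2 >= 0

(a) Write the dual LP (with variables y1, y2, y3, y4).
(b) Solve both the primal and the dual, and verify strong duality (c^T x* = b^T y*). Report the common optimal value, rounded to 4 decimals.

The standard primal-dual pair for 'max c^T x s.t. A x <= b, x >= 0' is:
  Dual:  min b^T y  s.t.  A^T y >= c,  y >= 0.

So the dual LP is:
  minimize  10y1 + 5y2 + 8y3 + 14y4
  subject to:
    y1 + y3 + y4 >= 1
    y2 + 2y3 + 3y4 >= 1
    y1, y2, y3, y4 >= 0

Solving the primal: x* = (8, 0).
  primal value c^T x* = 8.
Solving the dual: y* = (0, 0, 1, 0).
  dual value b^T y* = 8.
Strong duality: c^T x* = b^T y*. Confirmed.

8


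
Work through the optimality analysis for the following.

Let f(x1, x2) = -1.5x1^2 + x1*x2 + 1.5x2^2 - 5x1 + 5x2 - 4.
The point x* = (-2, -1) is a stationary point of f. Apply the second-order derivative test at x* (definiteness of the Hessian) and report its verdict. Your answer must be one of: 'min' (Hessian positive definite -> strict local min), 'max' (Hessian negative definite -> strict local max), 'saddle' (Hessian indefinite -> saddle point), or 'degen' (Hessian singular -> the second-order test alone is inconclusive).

Compute the Hessian H = grad^2 f:
  H = [[-3, 1], [1, 3]]
Verify stationarity: grad f(x*) = H x* + g = (0, 0).
Eigenvalues of H: -3.1623, 3.1623.
Eigenvalues have mixed signs, so H is indefinite -> x* is a saddle point.

saddle


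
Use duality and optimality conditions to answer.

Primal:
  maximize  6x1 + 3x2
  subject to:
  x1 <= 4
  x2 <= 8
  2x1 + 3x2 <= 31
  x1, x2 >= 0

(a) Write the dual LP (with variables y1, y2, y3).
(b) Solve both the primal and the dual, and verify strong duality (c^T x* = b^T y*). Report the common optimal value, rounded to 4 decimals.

The standard primal-dual pair for 'max c^T x s.t. A x <= b, x >= 0' is:
  Dual:  min b^T y  s.t.  A^T y >= c,  y >= 0.

So the dual LP is:
  minimize  4y1 + 8y2 + 31y3
  subject to:
    y1 + 2y3 >= 6
    y2 + 3y3 >= 3
    y1, y2, y3 >= 0

Solving the primal: x* = (4, 7.6667).
  primal value c^T x* = 47.
Solving the dual: y* = (4, 0, 1).
  dual value b^T y* = 47.
Strong duality: c^T x* = b^T y*. Confirmed.

47


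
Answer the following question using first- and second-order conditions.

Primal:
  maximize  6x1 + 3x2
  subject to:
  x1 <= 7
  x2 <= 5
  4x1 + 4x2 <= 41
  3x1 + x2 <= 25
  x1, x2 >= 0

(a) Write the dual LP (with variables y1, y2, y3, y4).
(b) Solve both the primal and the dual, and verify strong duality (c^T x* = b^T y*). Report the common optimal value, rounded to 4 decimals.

The standard primal-dual pair for 'max c^T x s.t. A x <= b, x >= 0' is:
  Dual:  min b^T y  s.t.  A^T y >= c,  y >= 0.

So the dual LP is:
  minimize  7y1 + 5y2 + 41y3 + 25y4
  subject to:
    y1 + 4y3 + 3y4 >= 6
    y2 + 4y3 + y4 >= 3
    y1, y2, y3, y4 >= 0

Solving the primal: x* = (7, 3.25).
  primal value c^T x* = 51.75.
Solving the dual: y* = (3, 0, 0.75, 0).
  dual value b^T y* = 51.75.
Strong duality: c^T x* = b^T y*. Confirmed.

51.75


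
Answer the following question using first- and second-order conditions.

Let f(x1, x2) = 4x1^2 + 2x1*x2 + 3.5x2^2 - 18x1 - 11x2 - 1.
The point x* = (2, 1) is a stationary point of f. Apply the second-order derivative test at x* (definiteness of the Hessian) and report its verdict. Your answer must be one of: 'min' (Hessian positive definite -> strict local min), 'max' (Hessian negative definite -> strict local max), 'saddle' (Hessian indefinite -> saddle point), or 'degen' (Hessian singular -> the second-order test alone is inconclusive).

Compute the Hessian H = grad^2 f:
  H = [[8, 2], [2, 7]]
Verify stationarity: grad f(x*) = H x* + g = (0, 0).
Eigenvalues of H: 5.4384, 9.5616.
Both eigenvalues > 0, so H is positive definite -> x* is a strict local min.

min


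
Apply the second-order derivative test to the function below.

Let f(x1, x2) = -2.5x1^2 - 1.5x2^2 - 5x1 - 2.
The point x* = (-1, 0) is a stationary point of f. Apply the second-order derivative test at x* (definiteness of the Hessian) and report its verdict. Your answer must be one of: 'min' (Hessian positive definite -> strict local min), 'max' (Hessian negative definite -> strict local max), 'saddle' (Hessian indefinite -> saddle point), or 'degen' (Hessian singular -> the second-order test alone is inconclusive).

Compute the Hessian H = grad^2 f:
  H = [[-5, 0], [0, -3]]
Verify stationarity: grad f(x*) = H x* + g = (0, 0).
Eigenvalues of H: -5, -3.
Both eigenvalues < 0, so H is negative definite -> x* is a strict local max.

max


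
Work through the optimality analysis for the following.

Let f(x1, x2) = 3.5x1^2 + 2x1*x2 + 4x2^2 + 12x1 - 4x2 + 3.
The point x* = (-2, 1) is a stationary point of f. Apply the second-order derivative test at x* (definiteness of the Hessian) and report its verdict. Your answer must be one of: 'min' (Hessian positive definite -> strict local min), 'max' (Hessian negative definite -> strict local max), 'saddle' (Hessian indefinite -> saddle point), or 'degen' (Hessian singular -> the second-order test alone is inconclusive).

Compute the Hessian H = grad^2 f:
  H = [[7, 2], [2, 8]]
Verify stationarity: grad f(x*) = H x* + g = (0, 0).
Eigenvalues of H: 5.4384, 9.5616.
Both eigenvalues > 0, so H is positive definite -> x* is a strict local min.

min


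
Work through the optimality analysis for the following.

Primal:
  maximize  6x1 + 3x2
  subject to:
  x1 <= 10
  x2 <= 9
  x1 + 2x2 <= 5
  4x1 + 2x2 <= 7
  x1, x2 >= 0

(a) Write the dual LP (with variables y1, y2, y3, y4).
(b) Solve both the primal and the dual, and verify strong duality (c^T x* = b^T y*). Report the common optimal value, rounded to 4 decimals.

The standard primal-dual pair for 'max c^T x s.t. A x <= b, x >= 0' is:
  Dual:  min b^T y  s.t.  A^T y >= c,  y >= 0.

So the dual LP is:
  minimize  10y1 + 9y2 + 5y3 + 7y4
  subject to:
    y1 + y3 + 4y4 >= 6
    y2 + 2y3 + 2y4 >= 3
    y1, y2, y3, y4 >= 0

Solving the primal: x* = (1.75, 0).
  primal value c^T x* = 10.5.
Solving the dual: y* = (0, 0, 0, 1.5).
  dual value b^T y* = 10.5.
Strong duality: c^T x* = b^T y*. Confirmed.

10.5


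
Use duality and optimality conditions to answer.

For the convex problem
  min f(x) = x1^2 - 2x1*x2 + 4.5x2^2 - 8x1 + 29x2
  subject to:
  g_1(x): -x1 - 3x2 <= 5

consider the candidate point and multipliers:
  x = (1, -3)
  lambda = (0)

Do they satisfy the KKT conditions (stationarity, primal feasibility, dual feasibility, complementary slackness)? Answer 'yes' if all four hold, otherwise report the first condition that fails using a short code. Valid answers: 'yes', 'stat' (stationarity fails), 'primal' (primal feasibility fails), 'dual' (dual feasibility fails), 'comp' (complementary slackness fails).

Gradient of f: grad f(x) = Q x + c = (0, 0)
Constraint values g_i(x) = a_i^T x - b_i:
  g_1((1, -3)) = 3
Stationarity residual: grad f(x) + sum_i lambda_i a_i = (0, 0)
  -> stationarity OK
Primal feasibility (all g_i <= 0): FAILS
Dual feasibility (all lambda_i >= 0): OK
Complementary slackness (lambda_i * g_i(x) = 0 for all i): OK

Verdict: the first failing condition is primal_feasibility -> primal.

primal


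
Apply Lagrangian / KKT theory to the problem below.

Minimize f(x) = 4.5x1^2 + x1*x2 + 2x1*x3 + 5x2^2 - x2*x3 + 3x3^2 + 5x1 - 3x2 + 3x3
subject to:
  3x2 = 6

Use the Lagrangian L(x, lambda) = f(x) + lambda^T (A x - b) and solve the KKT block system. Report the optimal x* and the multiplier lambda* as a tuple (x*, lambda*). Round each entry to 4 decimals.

Form the Lagrangian:
  L(x, lambda) = (1/2) x^T Q x + c^T x + lambda^T (A x - b)
Stationarity (grad_x L = 0): Q x + c + A^T lambda = 0.
Primal feasibility: A x = b.

This gives the KKT block system:
  [ Q   A^T ] [ x     ]   [-c ]
  [ A    0  ] [ lambda ] = [ b ]

Solving the linear system:
  x*      = (-0.8, 2, 0.1)
  lambda* = (-5.3667)
  f(x*)   = 11.25

x* = (-0.8, 2, 0.1), lambda* = (-5.3667)


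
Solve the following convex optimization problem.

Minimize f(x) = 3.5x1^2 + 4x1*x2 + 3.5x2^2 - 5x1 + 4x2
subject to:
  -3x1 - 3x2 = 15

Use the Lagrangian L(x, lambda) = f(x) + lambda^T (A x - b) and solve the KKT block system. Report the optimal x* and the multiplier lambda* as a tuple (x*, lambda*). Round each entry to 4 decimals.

Form the Lagrangian:
  L(x, lambda) = (1/2) x^T Q x + c^T x + lambda^T (A x - b)
Stationarity (grad_x L = 0): Q x + c + A^T lambda = 0.
Primal feasibility: A x = b.

This gives the KKT block system:
  [ Q   A^T ] [ x     ]   [-c ]
  [ A    0  ] [ lambda ] = [ b ]

Solving the linear system:
  x*      = (-1, -4)
  lambda* = (-9.3333)
  f(x*)   = 64.5

x* = (-1, -4), lambda* = (-9.3333)


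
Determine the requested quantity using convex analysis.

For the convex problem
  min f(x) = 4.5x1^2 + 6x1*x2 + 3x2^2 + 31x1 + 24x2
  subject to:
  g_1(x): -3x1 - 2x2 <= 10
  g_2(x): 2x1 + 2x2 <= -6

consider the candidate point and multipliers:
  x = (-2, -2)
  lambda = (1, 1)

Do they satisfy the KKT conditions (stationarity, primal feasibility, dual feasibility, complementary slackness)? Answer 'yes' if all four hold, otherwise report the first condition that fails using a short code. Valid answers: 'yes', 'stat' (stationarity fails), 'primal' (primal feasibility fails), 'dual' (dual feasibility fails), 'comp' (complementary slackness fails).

Gradient of f: grad f(x) = Q x + c = (1, 0)
Constraint values g_i(x) = a_i^T x - b_i:
  g_1((-2, -2)) = 0
  g_2((-2, -2)) = -2
Stationarity residual: grad f(x) + sum_i lambda_i a_i = (0, 0)
  -> stationarity OK
Primal feasibility (all g_i <= 0): OK
Dual feasibility (all lambda_i >= 0): OK
Complementary slackness (lambda_i * g_i(x) = 0 for all i): FAILS

Verdict: the first failing condition is complementary_slackness -> comp.

comp


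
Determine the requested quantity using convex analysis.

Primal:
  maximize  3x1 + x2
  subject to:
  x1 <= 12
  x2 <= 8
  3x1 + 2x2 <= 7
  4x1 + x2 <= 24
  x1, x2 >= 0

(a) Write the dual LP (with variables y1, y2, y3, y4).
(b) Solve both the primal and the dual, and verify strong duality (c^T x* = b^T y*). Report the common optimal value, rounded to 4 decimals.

The standard primal-dual pair for 'max c^T x s.t. A x <= b, x >= 0' is:
  Dual:  min b^T y  s.t.  A^T y >= c,  y >= 0.

So the dual LP is:
  minimize  12y1 + 8y2 + 7y3 + 24y4
  subject to:
    y1 + 3y3 + 4y4 >= 3
    y2 + 2y3 + y4 >= 1
    y1, y2, y3, y4 >= 0

Solving the primal: x* = (2.3333, 0).
  primal value c^T x* = 7.
Solving the dual: y* = (0, 0, 1, 0).
  dual value b^T y* = 7.
Strong duality: c^T x* = b^T y*. Confirmed.

7


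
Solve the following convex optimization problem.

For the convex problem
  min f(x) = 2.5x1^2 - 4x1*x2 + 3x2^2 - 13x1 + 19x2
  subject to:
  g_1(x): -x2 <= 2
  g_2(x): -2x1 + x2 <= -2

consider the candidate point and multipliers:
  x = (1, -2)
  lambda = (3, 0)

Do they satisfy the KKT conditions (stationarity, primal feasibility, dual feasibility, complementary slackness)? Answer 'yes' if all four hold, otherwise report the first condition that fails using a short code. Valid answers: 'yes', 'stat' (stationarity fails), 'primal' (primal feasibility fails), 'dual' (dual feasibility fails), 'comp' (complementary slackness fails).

Gradient of f: grad f(x) = Q x + c = (0, 3)
Constraint values g_i(x) = a_i^T x - b_i:
  g_1((1, -2)) = 0
  g_2((1, -2)) = -2
Stationarity residual: grad f(x) + sum_i lambda_i a_i = (0, 0)
  -> stationarity OK
Primal feasibility (all g_i <= 0): OK
Dual feasibility (all lambda_i >= 0): OK
Complementary slackness (lambda_i * g_i(x) = 0 for all i): OK

Verdict: yes, KKT holds.

yes
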